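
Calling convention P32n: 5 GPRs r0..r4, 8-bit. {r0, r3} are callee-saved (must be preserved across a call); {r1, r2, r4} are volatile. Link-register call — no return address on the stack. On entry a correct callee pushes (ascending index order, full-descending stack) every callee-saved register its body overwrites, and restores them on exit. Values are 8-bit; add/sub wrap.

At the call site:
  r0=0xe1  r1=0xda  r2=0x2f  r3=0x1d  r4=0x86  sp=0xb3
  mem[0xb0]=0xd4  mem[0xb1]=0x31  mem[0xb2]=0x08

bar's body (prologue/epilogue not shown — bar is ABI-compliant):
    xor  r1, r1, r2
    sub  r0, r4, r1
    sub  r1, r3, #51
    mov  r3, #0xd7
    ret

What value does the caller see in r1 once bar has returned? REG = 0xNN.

prologue: push r0 → mem[0xb2]=0xe1, sp=0xb2
prologue: push r3 → mem[0xb1]=0x1d, sp=0xb1
body[0] xor  r1, r1, r2 → r1=0xf5
body[1] sub  r0, r4, r1 → r0=0x91
body[2] sub  r1, r3, #51 → r1=0xea
body[3] mov  r3, #0xd7 → r3=0xd7
epilogue: pop r3=0x1d, sp=0xb2
epilogue: pop r0=0xe1, sp=0xb3
r1 is caller-saved → body value

REG = 0xea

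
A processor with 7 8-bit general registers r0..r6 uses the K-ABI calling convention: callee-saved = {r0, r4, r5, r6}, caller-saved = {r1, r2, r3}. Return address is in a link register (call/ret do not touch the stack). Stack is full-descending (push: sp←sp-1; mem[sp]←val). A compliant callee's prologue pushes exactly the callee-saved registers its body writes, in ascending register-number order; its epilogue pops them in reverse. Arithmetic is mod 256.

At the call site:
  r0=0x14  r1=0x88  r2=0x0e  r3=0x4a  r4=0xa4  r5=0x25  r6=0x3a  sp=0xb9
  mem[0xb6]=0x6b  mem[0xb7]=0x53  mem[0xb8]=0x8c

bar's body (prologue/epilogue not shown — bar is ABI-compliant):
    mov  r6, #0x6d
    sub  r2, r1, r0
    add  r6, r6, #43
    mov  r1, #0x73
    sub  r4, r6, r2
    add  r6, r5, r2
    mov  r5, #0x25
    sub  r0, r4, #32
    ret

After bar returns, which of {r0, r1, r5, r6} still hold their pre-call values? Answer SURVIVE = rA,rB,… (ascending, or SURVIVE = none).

SURVIVE = r0,r5,r6

prologue: push r0 → mem[0xb8]=0x14, sp=0xb8
prologue: push r4 → mem[0xb7]=0xa4, sp=0xb7
prologue: push r5 → mem[0xb6]=0x25, sp=0xb6
prologue: push r6 → mem[0xb5]=0x3a, sp=0xb5
body[0] mov  r6, #0x6d → r6=0x6d
body[1] sub  r2, r1, r0 → r2=0x74
body[2] add  r6, r6, #43 → r6=0x98
body[3] mov  r1, #0x73 → r1=0x73
body[4] sub  r4, r6, r2 → r4=0x24
body[5] add  r6, r5, r2 → r6=0x99
body[6] mov  r5, #0x25 → r5=0x25
body[7] sub  r0, r4, #32 → r0=0x04
epilogue: pop r6=0x3a, sp=0xb6
epilogue: pop r5=0x25, sp=0xb7
epilogue: pop r4=0xa4, sp=0xb8
epilogue: pop r0=0x14, sp=0xb9
r0: callee-saved, written=True
r1: caller-saved, written=True
r5: callee-saved, written=True
r6: callee-saved, written=True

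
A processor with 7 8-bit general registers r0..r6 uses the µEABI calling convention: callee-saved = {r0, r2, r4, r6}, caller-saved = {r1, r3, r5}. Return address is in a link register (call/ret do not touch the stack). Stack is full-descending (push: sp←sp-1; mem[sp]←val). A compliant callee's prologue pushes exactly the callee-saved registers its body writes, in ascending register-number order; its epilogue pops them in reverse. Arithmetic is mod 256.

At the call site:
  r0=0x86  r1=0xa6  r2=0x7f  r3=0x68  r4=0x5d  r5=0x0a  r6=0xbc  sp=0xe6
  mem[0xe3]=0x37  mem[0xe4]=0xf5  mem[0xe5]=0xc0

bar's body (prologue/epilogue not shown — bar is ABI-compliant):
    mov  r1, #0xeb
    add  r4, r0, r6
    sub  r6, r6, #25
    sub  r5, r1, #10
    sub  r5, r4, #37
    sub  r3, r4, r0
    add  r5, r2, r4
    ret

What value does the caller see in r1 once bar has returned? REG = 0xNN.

prologue: push r4 → mem[0xe5]=0x5d, sp=0xe5
prologue: push r6 → mem[0xe4]=0xbc, sp=0xe4
body[0] mov  r1, #0xeb → r1=0xeb
body[1] add  r4, r0, r6 → r4=0x42
body[2] sub  r6, r6, #25 → r6=0xa3
body[3] sub  r5, r1, #10 → r5=0xe1
body[4] sub  r5, r4, #37 → r5=0x1d
body[5] sub  r3, r4, r0 → r3=0xbc
body[6] add  r5, r2, r4 → r5=0xc1
epilogue: pop r6=0xbc, sp=0xe5
epilogue: pop r4=0x5d, sp=0xe6
r1 is caller-saved → body value

REG = 0xeb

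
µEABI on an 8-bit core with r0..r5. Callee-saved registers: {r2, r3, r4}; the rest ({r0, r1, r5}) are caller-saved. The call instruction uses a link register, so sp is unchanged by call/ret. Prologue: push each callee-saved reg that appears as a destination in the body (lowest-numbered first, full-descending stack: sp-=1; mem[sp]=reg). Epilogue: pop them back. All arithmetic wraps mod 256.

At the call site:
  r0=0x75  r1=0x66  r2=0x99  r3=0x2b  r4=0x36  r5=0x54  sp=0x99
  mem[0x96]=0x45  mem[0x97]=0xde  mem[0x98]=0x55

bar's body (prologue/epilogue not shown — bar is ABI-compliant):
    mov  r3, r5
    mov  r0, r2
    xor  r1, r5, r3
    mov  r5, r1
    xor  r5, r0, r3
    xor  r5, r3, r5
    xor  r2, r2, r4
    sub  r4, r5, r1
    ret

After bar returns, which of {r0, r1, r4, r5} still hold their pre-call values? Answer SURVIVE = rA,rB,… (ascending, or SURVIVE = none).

prologue: push r2 → mem[0x98]=0x99, sp=0x98
prologue: push r3 → mem[0x97]=0x2b, sp=0x97
prologue: push r4 → mem[0x96]=0x36, sp=0x96
body[0] mov  r3, r5 → r3=0x54
body[1] mov  r0, r2 → r0=0x99
body[2] xor  r1, r5, r3 → r1=0x00
body[3] mov  r5, r1 → r5=0x00
body[4] xor  r5, r0, r3 → r5=0xcd
body[5] xor  r5, r3, r5 → r5=0x99
body[6] xor  r2, r2, r4 → r2=0xaf
body[7] sub  r4, r5, r1 → r4=0x99
epilogue: pop r4=0x36, sp=0x97
epilogue: pop r3=0x2b, sp=0x98
epilogue: pop r2=0x99, sp=0x99
r0: caller-saved, written=True
r1: caller-saved, written=True
r4: callee-saved, written=True
r5: caller-saved, written=True

SURVIVE = r4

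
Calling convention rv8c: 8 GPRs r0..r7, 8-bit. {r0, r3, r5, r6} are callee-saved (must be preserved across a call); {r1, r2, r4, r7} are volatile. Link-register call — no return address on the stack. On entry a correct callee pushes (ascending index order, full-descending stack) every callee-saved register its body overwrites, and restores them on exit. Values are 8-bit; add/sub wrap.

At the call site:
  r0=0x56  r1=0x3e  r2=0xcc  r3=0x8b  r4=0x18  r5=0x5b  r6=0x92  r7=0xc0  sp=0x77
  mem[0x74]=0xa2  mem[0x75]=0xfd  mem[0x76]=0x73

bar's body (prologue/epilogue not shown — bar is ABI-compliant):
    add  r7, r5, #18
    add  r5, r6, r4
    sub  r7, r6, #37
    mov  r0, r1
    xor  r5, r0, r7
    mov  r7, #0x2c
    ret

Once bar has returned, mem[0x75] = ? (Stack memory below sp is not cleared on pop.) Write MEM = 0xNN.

prologue: push r0 -> mem[0x76]=0x56, sp=0x76
prologue: push r5 -> mem[0x75]=0x5b, sp=0x75
body[0] add  r7, r5, #18 -> r7=0x6d
body[1] add  r5, r6, r4 -> r5=0xaa
body[2] sub  r7, r6, #37 -> r7=0x6d
body[3] mov  r0, r1 -> r0=0x3e
body[4] xor  r5, r0, r7 -> r5=0x53
body[5] mov  r7, #0x2c -> r7=0x2c
epilogue: pop r5=0x5b, sp=0x76
epilogue: pop r0=0x56, sp=0x77
prologue pushed ['r0', 'r5'] at ['0x76', '0x75']

MEM = 0x5b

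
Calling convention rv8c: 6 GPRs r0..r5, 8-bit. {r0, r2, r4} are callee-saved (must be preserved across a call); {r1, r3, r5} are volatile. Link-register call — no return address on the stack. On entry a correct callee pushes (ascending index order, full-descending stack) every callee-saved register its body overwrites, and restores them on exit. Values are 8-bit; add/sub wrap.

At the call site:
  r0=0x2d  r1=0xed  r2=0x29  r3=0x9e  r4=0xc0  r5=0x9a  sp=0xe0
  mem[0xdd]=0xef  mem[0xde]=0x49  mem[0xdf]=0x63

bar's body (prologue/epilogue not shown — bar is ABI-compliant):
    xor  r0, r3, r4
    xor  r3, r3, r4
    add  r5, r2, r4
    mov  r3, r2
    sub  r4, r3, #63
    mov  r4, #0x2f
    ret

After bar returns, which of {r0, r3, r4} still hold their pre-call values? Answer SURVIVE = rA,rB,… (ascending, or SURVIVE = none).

SURVIVE = r0,r4

prologue: push r0 → mem[0xdf]=0x2d, sp=0xdf
prologue: push r4 → mem[0xde]=0xc0, sp=0xde
body[0] xor  r0, r3, r4 → r0=0x5e
body[1] xor  r3, r3, r4 → r3=0x5e
body[2] add  r5, r2, r4 → r5=0xe9
body[3] mov  r3, r2 → r3=0x29
body[4] sub  r4, r3, #63 → r4=0xea
body[5] mov  r4, #0x2f → r4=0x2f
epilogue: pop r4=0xc0, sp=0xdf
epilogue: pop r0=0x2d, sp=0xe0
r0: callee-saved, written=True
r3: caller-saved, written=True
r4: callee-saved, written=True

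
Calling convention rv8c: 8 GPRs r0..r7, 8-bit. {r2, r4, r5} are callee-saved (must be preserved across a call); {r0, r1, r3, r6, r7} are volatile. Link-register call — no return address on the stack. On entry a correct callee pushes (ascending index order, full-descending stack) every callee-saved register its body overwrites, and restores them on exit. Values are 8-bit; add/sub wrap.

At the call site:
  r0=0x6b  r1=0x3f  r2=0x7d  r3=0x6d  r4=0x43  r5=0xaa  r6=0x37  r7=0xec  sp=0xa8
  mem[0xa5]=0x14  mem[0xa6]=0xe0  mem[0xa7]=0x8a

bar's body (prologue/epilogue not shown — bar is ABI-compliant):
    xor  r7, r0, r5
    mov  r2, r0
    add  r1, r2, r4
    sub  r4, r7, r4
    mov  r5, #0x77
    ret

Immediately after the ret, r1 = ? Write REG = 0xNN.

REG = 0xae

prologue: push r2 -> mem[0xa7]=0x7d, sp=0xa7
prologue: push r4 -> mem[0xa6]=0x43, sp=0xa6
prologue: push r5 -> mem[0xa5]=0xaa, sp=0xa5
body[0] xor  r7, r0, r5 -> r7=0xc1
body[1] mov  r2, r0 -> r2=0x6b
body[2] add  r1, r2, r4 -> r1=0xae
body[3] sub  r4, r7, r4 -> r4=0x7e
body[4] mov  r5, #0x77 -> r5=0x77
epilogue: pop r5=0xaa, sp=0xa6
epilogue: pop r4=0x43, sp=0xa7
epilogue: pop r2=0x7d, sp=0xa8
r1 is caller-saved -> body value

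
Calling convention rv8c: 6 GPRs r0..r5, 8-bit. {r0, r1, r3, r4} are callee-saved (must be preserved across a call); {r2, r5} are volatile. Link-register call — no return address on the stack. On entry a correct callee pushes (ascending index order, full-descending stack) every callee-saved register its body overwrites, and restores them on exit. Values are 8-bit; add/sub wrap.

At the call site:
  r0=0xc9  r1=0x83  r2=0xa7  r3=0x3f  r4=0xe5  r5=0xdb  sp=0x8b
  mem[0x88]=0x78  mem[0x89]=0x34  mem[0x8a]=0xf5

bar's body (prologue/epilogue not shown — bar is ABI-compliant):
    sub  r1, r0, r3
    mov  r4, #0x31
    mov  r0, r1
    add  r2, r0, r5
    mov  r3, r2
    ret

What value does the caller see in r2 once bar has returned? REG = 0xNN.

prologue: push r0 -> mem[0x8a]=0xc9, sp=0x8a
prologue: push r1 -> mem[0x89]=0x83, sp=0x89
prologue: push r3 -> mem[0x88]=0x3f, sp=0x88
prologue: push r4 -> mem[0x87]=0xe5, sp=0x87
body[0] sub  r1, r0, r3 -> r1=0x8a
body[1] mov  r4, #0x31 -> r4=0x31
body[2] mov  r0, r1 -> r0=0x8a
body[3] add  r2, r0, r5 -> r2=0x65
body[4] mov  r3, r2 -> r3=0x65
epilogue: pop r4=0xe5, sp=0x88
epilogue: pop r3=0x3f, sp=0x89
epilogue: pop r1=0x83, sp=0x8a
epilogue: pop r0=0xc9, sp=0x8b
r2 is caller-saved -> body value

REG = 0x65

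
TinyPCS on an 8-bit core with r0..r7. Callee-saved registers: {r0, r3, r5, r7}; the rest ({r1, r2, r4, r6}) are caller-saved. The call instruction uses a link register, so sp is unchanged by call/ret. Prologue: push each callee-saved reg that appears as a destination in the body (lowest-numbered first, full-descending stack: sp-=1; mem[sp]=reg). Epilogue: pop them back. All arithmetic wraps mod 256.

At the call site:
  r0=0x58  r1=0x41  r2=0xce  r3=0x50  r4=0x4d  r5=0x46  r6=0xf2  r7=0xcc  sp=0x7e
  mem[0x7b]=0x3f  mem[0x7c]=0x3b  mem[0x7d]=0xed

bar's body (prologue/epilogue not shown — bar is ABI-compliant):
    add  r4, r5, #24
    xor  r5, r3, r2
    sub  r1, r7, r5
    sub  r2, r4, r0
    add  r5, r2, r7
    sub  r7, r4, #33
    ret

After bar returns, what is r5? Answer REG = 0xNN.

REG = 0x46

prologue: push r5 -> mem[0x7d]=0x46, sp=0x7d
prologue: push r7 -> mem[0x7c]=0xcc, sp=0x7c
body[0] add  r4, r5, #24 -> r4=0x5e
body[1] xor  r5, r3, r2 -> r5=0x9e
body[2] sub  r1, r7, r5 -> r1=0x2e
body[3] sub  r2, r4, r0 -> r2=0x06
body[4] add  r5, r2, r7 -> r5=0xd2
body[5] sub  r7, r4, #33 -> r7=0x3d
epilogue: pop r7=0xcc, sp=0x7d
epilogue: pop r5=0x46, sp=0x7e
r5 is callee-saved -> restored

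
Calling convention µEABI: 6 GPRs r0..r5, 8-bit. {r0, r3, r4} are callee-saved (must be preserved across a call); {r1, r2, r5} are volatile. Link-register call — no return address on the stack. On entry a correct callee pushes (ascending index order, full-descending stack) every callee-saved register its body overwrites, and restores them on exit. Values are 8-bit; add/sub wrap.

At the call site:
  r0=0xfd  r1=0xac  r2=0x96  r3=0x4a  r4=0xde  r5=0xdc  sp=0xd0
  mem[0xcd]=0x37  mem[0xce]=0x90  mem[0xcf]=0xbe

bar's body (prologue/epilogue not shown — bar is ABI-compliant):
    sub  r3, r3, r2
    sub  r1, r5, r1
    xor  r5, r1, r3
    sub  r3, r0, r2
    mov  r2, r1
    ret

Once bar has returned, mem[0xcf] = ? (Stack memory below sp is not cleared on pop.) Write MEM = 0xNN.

MEM = 0x4a

prologue: push r3 → mem[0xcf]=0x4a, sp=0xcf
body[0] sub  r3, r3, r2 → r3=0xb4
body[1] sub  r1, r5, r1 → r1=0x30
body[2] xor  r5, r1, r3 → r5=0x84
body[3] sub  r3, r0, r2 → r3=0x67
body[4] mov  r2, r1 → r2=0x30
epilogue: pop r3=0x4a, sp=0xd0
prologue pushed ['r3'] at ['0xcf']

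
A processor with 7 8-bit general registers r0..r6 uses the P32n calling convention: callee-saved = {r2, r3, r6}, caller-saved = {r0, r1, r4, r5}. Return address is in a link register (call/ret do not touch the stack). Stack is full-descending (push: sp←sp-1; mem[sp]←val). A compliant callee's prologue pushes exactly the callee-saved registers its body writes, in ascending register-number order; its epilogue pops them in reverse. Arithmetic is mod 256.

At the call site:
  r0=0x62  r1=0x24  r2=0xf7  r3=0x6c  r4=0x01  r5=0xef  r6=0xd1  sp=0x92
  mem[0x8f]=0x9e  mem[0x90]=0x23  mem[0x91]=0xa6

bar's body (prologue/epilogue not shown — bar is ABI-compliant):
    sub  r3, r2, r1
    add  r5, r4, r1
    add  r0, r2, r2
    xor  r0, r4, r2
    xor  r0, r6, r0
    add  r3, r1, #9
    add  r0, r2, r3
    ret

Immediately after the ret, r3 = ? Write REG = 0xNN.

REG = 0x6c

prologue: push r3 → mem[0x91]=0x6c, sp=0x91
body[0] sub  r3, r2, r1 → r3=0xd3
body[1] add  r5, r4, r1 → r5=0x25
body[2] add  r0, r2, r2 → r0=0xee
body[3] xor  r0, r4, r2 → r0=0xf6
body[4] xor  r0, r6, r0 → r0=0x27
body[5] add  r3, r1, #9 → r3=0x2d
body[6] add  r0, r2, r3 → r0=0x24
epilogue: pop r3=0x6c, sp=0x92
r3 is callee-saved → restored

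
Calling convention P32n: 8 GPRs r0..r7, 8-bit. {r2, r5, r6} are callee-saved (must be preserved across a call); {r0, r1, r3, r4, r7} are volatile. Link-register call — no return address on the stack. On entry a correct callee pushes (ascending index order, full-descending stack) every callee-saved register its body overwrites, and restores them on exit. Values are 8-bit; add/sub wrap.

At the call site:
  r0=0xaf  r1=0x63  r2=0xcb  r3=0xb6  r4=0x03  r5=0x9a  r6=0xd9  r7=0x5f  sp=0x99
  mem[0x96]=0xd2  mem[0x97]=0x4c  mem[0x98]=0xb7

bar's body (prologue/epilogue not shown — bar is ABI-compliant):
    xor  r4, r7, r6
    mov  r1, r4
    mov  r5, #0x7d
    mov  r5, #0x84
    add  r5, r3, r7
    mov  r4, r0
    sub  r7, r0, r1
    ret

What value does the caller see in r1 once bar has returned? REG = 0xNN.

REG = 0x86

prologue: push r5 -> mem[0x98]=0x9a, sp=0x98
body[0] xor  r4, r7, r6 -> r4=0x86
body[1] mov  r1, r4 -> r1=0x86
body[2] mov  r5, #0x7d -> r5=0x7d
body[3] mov  r5, #0x84 -> r5=0x84
body[4] add  r5, r3, r7 -> r5=0x15
body[5] mov  r4, r0 -> r4=0xaf
body[6] sub  r7, r0, r1 -> r7=0x29
epilogue: pop r5=0x9a, sp=0x99
r1 is caller-saved -> body value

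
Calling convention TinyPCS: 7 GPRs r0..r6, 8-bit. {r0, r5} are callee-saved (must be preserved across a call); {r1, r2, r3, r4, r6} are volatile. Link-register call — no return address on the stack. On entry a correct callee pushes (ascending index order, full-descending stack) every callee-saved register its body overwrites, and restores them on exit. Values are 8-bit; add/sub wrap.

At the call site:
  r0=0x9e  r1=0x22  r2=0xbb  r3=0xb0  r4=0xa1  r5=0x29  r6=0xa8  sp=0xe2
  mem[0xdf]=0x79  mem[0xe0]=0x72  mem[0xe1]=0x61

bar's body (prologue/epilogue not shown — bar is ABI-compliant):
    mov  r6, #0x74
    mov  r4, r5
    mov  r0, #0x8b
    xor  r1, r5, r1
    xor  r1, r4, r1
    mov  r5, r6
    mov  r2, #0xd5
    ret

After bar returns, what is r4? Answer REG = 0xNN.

REG = 0x29

prologue: push r0 → mem[0xe1]=0x9e, sp=0xe1
prologue: push r5 → mem[0xe0]=0x29, sp=0xe0
body[0] mov  r6, #0x74 → r6=0x74
body[1] mov  r4, r5 → r4=0x29
body[2] mov  r0, #0x8b → r0=0x8b
body[3] xor  r1, r5, r1 → r1=0x0b
body[4] xor  r1, r4, r1 → r1=0x22
body[5] mov  r5, r6 → r5=0x74
body[6] mov  r2, #0xd5 → r2=0xd5
epilogue: pop r5=0x29, sp=0xe1
epilogue: pop r0=0x9e, sp=0xe2
r4 is caller-saved → body value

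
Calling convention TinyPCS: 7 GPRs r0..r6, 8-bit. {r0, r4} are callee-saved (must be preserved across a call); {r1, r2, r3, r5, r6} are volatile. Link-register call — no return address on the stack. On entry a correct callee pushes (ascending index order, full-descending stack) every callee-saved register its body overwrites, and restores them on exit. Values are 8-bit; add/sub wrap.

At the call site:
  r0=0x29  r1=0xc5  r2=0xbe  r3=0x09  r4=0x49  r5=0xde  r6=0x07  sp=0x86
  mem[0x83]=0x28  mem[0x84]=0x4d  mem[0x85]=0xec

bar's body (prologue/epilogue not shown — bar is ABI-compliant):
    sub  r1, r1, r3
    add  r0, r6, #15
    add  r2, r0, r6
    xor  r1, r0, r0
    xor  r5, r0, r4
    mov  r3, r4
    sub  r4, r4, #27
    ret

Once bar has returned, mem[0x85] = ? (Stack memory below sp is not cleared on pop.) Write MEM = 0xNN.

prologue: push r0 -> mem[0x85]=0x29, sp=0x85
prologue: push r4 -> mem[0x84]=0x49, sp=0x84
body[0] sub  r1, r1, r3 -> r1=0xbc
body[1] add  r0, r6, #15 -> r0=0x16
body[2] add  r2, r0, r6 -> r2=0x1d
body[3] xor  r1, r0, r0 -> r1=0x00
body[4] xor  r5, r0, r4 -> r5=0x5f
body[5] mov  r3, r4 -> r3=0x49
body[6] sub  r4, r4, #27 -> r4=0x2e
epilogue: pop r4=0x49, sp=0x85
epilogue: pop r0=0x29, sp=0x86
prologue pushed ['r0', 'r4'] at ['0x85', '0x84']

MEM = 0x29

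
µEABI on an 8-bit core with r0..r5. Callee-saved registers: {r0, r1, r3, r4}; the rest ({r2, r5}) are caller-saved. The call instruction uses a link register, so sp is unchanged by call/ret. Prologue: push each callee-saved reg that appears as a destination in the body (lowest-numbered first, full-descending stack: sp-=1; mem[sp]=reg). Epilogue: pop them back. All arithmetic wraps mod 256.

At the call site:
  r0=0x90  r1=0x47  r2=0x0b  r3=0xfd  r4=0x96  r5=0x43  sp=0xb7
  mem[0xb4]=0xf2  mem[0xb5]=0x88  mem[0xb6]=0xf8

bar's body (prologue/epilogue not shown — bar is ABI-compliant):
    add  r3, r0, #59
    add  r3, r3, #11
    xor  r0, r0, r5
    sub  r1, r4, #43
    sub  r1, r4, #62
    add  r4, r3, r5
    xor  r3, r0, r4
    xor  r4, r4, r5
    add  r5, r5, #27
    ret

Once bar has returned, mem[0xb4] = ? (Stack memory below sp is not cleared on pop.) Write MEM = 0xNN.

prologue: push r0 -> mem[0xb6]=0x90, sp=0xb6
prologue: push r1 -> mem[0xb5]=0x47, sp=0xb5
prologue: push r3 -> mem[0xb4]=0xfd, sp=0xb4
prologue: push r4 -> mem[0xb3]=0x96, sp=0xb3
body[0] add  r3, r0, #59 -> r3=0xcb
body[1] add  r3, r3, #11 -> r3=0xd6
body[2] xor  r0, r0, r5 -> r0=0xd3
body[3] sub  r1, r4, #43 -> r1=0x6b
body[4] sub  r1, r4, #62 -> r1=0x58
body[5] add  r4, r3, r5 -> r4=0x19
body[6] xor  r3, r0, r4 -> r3=0xca
body[7] xor  r4, r4, r5 -> r4=0x5a
body[8] add  r5, r5, #27 -> r5=0x5e
epilogue: pop r4=0x96, sp=0xb4
epilogue: pop r3=0xfd, sp=0xb5
epilogue: pop r1=0x47, sp=0xb6
epilogue: pop r0=0x90, sp=0xb7
prologue pushed ['r0', 'r1', 'r3', 'r4'] at ['0xb6', '0xb5', '0xb4', '0xb3']

MEM = 0xfd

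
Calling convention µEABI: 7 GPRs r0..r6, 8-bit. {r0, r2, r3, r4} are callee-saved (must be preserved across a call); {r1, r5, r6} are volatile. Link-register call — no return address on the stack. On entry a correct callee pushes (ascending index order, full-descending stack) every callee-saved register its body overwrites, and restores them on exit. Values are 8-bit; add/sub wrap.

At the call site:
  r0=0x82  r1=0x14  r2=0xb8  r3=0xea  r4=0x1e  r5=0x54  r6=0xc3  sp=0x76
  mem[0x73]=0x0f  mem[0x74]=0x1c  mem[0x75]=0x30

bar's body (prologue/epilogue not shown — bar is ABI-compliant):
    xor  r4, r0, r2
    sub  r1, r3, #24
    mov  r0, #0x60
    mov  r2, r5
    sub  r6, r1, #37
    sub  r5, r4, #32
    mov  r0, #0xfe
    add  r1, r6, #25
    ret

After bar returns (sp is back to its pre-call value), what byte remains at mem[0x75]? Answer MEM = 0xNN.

MEM = 0x82

prologue: push r0 → mem[0x75]=0x82, sp=0x75
prologue: push r2 → mem[0x74]=0xb8, sp=0x74
prologue: push r4 → mem[0x73]=0x1e, sp=0x73
body[0] xor  r4, r0, r2 → r4=0x3a
body[1] sub  r1, r3, #24 → r1=0xd2
body[2] mov  r0, #0x60 → r0=0x60
body[3] mov  r2, r5 → r2=0x54
body[4] sub  r6, r1, #37 → r6=0xad
body[5] sub  r5, r4, #32 → r5=0x1a
body[6] mov  r0, #0xfe → r0=0xfe
body[7] add  r1, r6, #25 → r1=0xc6
epilogue: pop r4=0x1e, sp=0x74
epilogue: pop r2=0xb8, sp=0x75
epilogue: pop r0=0x82, sp=0x76
prologue pushed ['r0', 'r2', 'r4'] at ['0x75', '0x74', '0x73']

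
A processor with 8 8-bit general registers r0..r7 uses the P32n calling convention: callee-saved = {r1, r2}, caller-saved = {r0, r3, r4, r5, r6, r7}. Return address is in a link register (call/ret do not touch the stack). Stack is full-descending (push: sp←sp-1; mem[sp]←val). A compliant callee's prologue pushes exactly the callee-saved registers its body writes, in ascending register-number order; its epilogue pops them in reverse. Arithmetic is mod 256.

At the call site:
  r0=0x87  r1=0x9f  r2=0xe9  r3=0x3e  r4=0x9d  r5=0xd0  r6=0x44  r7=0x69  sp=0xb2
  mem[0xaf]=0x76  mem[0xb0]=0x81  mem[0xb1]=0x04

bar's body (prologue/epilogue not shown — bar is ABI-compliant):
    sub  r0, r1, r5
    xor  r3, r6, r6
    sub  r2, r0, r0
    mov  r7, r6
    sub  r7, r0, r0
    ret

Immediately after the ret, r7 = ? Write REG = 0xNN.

prologue: push r2 -> mem[0xb1]=0xe9, sp=0xb1
body[0] sub  r0, r1, r5 -> r0=0xcf
body[1] xor  r3, r6, r6 -> r3=0x00
body[2] sub  r2, r0, r0 -> r2=0x00
body[3] mov  r7, r6 -> r7=0x44
body[4] sub  r7, r0, r0 -> r7=0x00
epilogue: pop r2=0xe9, sp=0xb2
r7 is caller-saved -> body value

REG = 0x00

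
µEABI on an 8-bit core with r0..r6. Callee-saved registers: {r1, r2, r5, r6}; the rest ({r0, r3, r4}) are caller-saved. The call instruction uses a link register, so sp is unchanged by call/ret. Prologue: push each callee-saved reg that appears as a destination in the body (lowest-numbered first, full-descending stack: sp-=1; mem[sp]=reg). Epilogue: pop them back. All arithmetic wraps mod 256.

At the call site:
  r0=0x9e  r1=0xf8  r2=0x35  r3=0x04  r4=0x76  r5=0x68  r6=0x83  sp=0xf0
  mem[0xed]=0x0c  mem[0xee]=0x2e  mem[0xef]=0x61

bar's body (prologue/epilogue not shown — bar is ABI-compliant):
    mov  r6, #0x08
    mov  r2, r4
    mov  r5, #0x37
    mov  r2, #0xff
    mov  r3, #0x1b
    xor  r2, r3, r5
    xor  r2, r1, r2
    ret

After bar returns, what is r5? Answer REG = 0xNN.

REG = 0x68

prologue: push r2 -> mem[0xef]=0x35, sp=0xef
prologue: push r5 -> mem[0xee]=0x68, sp=0xee
prologue: push r6 -> mem[0xed]=0x83, sp=0xed
body[0] mov  r6, #0x08 -> r6=0x08
body[1] mov  r2, r4 -> r2=0x76
body[2] mov  r5, #0x37 -> r5=0x37
body[3] mov  r2, #0xff -> r2=0xff
body[4] mov  r3, #0x1b -> r3=0x1b
body[5] xor  r2, r3, r5 -> r2=0x2c
body[6] xor  r2, r1, r2 -> r2=0xd4
epilogue: pop r6=0x83, sp=0xee
epilogue: pop r5=0x68, sp=0xef
epilogue: pop r2=0x35, sp=0xf0
r5 is callee-saved -> restored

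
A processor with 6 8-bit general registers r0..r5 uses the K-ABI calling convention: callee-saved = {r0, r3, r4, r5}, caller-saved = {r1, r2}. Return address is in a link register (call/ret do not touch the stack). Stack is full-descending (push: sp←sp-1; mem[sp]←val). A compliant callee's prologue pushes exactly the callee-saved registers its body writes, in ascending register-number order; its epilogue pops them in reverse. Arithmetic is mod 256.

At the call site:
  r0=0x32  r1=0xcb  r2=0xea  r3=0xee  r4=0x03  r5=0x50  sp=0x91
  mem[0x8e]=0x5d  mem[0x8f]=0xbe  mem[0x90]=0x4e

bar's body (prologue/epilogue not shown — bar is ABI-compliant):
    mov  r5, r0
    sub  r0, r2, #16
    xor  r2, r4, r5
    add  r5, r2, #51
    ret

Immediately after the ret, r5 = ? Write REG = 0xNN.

REG = 0x50

prologue: push r0 → mem[0x90]=0x32, sp=0x90
prologue: push r5 → mem[0x8f]=0x50, sp=0x8f
body[0] mov  r5, r0 → r5=0x32
body[1] sub  r0, r2, #16 → r0=0xda
body[2] xor  r2, r4, r5 → r2=0x31
body[3] add  r5, r2, #51 → r5=0x64
epilogue: pop r5=0x50, sp=0x90
epilogue: pop r0=0x32, sp=0x91
r5 is callee-saved → restored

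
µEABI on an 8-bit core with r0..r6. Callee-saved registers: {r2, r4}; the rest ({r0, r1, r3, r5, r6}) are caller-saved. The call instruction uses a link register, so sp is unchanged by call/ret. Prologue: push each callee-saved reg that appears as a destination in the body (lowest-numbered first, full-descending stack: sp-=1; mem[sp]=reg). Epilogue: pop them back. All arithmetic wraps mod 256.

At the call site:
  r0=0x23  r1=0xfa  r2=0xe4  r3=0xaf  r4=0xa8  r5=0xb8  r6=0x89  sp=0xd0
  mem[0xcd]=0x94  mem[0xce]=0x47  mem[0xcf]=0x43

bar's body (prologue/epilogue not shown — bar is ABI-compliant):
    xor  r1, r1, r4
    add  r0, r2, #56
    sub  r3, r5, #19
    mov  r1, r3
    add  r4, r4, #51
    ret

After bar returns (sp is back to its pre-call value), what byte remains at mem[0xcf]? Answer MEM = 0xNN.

prologue: push r4 → mem[0xcf]=0xa8, sp=0xcf
body[0] xor  r1, r1, r4 → r1=0x52
body[1] add  r0, r2, #56 → r0=0x1c
body[2] sub  r3, r5, #19 → r3=0xa5
body[3] mov  r1, r3 → r1=0xa5
body[4] add  r4, r4, #51 → r4=0xdb
epilogue: pop r4=0xa8, sp=0xd0
prologue pushed ['r4'] at ['0xcf']

MEM = 0xa8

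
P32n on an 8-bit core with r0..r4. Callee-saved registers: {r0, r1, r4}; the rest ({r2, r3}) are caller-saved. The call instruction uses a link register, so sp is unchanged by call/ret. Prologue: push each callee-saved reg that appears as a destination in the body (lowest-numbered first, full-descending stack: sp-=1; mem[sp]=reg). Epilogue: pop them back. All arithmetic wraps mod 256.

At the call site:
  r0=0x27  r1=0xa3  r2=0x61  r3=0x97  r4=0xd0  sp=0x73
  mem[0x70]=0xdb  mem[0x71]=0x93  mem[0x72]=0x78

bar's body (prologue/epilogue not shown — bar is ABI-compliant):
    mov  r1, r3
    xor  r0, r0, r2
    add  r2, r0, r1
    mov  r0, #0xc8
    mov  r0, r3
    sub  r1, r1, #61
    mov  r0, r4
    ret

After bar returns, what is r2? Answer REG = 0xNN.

REG = 0xdd

prologue: push r0 -> mem[0x72]=0x27, sp=0x72
prologue: push r1 -> mem[0x71]=0xa3, sp=0x71
body[0] mov  r1, r3 -> r1=0x97
body[1] xor  r0, r0, r2 -> r0=0x46
body[2] add  r2, r0, r1 -> r2=0xdd
body[3] mov  r0, #0xc8 -> r0=0xc8
body[4] mov  r0, r3 -> r0=0x97
body[5] sub  r1, r1, #61 -> r1=0x5a
body[6] mov  r0, r4 -> r0=0xd0
epilogue: pop r1=0xa3, sp=0x72
epilogue: pop r0=0x27, sp=0x73
r2 is caller-saved -> body value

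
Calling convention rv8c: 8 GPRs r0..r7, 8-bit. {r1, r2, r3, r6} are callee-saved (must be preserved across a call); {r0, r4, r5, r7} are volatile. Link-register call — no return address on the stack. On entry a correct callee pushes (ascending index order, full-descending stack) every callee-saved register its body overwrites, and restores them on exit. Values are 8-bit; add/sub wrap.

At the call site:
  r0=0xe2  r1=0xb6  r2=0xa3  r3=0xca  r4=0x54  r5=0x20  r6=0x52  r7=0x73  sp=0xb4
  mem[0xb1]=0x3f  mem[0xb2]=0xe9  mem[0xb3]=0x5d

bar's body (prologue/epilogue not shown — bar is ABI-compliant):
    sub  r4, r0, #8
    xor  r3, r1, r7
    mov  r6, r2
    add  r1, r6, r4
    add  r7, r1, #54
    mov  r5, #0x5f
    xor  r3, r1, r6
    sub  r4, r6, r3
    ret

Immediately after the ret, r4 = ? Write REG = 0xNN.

prologue: push r1 → mem[0xb3]=0xb6, sp=0xb3
prologue: push r3 → mem[0xb2]=0xca, sp=0xb2
prologue: push r6 → mem[0xb1]=0x52, sp=0xb1
body[0] sub  r4, r0, #8 → r4=0xda
body[1] xor  r3, r1, r7 → r3=0xc5
body[2] mov  r6, r2 → r6=0xa3
body[3] add  r1, r6, r4 → r1=0x7d
body[4] add  r7, r1, #54 → r7=0xb3
body[5] mov  r5, #0x5f → r5=0x5f
body[6] xor  r3, r1, r6 → r3=0xde
body[7] sub  r4, r6, r3 → r4=0xc5
epilogue: pop r6=0x52, sp=0xb2
epilogue: pop r3=0xca, sp=0xb3
epilogue: pop r1=0xb6, sp=0xb4
r4 is caller-saved → body value

REG = 0xc5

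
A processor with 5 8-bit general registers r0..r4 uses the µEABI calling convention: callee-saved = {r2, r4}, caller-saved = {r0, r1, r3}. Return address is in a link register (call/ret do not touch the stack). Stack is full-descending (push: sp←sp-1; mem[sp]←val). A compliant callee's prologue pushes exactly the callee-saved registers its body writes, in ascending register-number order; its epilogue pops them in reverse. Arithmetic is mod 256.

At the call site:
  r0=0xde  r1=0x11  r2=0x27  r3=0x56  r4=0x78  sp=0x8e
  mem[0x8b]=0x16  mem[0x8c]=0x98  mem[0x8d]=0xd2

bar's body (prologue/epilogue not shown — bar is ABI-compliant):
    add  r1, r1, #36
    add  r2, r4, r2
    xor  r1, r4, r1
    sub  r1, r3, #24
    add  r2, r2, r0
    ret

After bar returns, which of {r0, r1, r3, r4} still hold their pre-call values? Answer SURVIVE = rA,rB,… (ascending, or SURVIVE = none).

SURVIVE = r0,r3,r4

prologue: push r2 → mem[0x8d]=0x27, sp=0x8d
body[0] add  r1, r1, #36 → r1=0x35
body[1] add  r2, r4, r2 → r2=0x9f
body[2] xor  r1, r4, r1 → r1=0x4d
body[3] sub  r1, r3, #24 → r1=0x3e
body[4] add  r2, r2, r0 → r2=0x7d
epilogue: pop r2=0x27, sp=0x8e
r0: caller-saved, written=False
r1: caller-saved, written=True
r3: caller-saved, written=False
r4: callee-saved, written=False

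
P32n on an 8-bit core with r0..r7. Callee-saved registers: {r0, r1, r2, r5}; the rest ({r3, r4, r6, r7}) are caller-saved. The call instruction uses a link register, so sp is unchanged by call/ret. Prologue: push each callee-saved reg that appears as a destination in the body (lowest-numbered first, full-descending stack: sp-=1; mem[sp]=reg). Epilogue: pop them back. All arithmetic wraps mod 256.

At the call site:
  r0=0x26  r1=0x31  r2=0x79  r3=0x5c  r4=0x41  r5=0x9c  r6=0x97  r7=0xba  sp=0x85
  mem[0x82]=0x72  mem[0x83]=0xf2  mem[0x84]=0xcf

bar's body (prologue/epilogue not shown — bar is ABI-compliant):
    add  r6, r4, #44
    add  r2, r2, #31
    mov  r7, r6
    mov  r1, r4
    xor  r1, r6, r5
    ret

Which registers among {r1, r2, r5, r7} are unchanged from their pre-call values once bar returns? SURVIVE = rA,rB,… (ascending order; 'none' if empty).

SURVIVE = r1,r2,r5

prologue: push r1 -> mem[0x84]=0x31, sp=0x84
prologue: push r2 -> mem[0x83]=0x79, sp=0x83
body[0] add  r6, r4, #44 -> r6=0x6d
body[1] add  r2, r2, #31 -> r2=0x98
body[2] mov  r7, r6 -> r7=0x6d
body[3] mov  r1, r4 -> r1=0x41
body[4] xor  r1, r6, r5 -> r1=0xf1
epilogue: pop r2=0x79, sp=0x84
epilogue: pop r1=0x31, sp=0x85
r1: callee-saved, written=True
r2: callee-saved, written=True
r5: callee-saved, written=False
r7: caller-saved, written=True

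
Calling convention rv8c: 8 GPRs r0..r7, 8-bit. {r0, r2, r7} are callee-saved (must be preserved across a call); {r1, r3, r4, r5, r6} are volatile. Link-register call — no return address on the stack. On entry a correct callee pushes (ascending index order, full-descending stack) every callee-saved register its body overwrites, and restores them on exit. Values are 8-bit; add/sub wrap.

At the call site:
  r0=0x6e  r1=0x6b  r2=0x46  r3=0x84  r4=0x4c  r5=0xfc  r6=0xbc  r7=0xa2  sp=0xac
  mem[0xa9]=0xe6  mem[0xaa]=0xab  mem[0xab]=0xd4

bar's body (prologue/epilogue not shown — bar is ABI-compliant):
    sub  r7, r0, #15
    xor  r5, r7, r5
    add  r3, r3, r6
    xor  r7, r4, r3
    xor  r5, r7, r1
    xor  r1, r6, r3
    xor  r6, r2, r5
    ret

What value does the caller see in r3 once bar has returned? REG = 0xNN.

REG = 0x40

prologue: push r7 → mem[0xab]=0xa2, sp=0xab
body[0] sub  r7, r0, #15 → r7=0x5f
body[1] xor  r5, r7, r5 → r5=0xa3
body[2] add  r3, r3, r6 → r3=0x40
body[3] xor  r7, r4, r3 → r7=0x0c
body[4] xor  r5, r7, r1 → r5=0x67
body[5] xor  r1, r6, r3 → r1=0xfc
body[6] xor  r6, r2, r5 → r6=0x21
epilogue: pop r7=0xa2, sp=0xac
r3 is caller-saved → body value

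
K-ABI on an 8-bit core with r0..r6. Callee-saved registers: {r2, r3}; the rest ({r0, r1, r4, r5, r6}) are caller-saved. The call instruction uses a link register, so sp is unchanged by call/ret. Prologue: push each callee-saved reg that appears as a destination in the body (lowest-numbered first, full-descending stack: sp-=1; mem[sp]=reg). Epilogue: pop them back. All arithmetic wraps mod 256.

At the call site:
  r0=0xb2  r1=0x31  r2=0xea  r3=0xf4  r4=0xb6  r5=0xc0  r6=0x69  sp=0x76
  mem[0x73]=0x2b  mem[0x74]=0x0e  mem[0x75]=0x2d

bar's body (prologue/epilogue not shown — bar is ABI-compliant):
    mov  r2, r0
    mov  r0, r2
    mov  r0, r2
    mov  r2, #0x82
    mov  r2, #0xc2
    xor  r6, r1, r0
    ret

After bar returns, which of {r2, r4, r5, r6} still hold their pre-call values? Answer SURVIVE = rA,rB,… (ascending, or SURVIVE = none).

prologue: push r2 -> mem[0x75]=0xea, sp=0x75
body[0] mov  r2, r0 -> r2=0xb2
body[1] mov  r0, r2 -> r0=0xb2
body[2] mov  r0, r2 -> r0=0xb2
body[3] mov  r2, #0x82 -> r2=0x82
body[4] mov  r2, #0xc2 -> r2=0xc2
body[5] xor  r6, r1, r0 -> r6=0x83
epilogue: pop r2=0xea, sp=0x76
r2: callee-saved, written=True
r4: caller-saved, written=False
r5: caller-saved, written=False
r6: caller-saved, written=True

SURVIVE = r2,r4,r5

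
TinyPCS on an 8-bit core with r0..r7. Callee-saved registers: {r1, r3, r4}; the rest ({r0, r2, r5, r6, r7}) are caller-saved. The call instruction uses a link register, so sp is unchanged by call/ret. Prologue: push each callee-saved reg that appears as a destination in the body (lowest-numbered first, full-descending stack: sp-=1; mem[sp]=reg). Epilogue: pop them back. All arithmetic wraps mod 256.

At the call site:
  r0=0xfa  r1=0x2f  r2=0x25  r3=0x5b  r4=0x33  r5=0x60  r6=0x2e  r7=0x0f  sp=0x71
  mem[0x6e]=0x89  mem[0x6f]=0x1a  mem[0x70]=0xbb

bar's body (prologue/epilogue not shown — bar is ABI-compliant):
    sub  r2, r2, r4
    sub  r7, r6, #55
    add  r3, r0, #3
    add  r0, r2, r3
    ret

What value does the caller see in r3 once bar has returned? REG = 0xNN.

REG = 0x5b

prologue: push r3 → mem[0x70]=0x5b, sp=0x70
body[0] sub  r2, r2, r4 → r2=0xf2
body[1] sub  r7, r6, #55 → r7=0xf7
body[2] add  r3, r0, #3 → r3=0xfd
body[3] add  r0, r2, r3 → r0=0xef
epilogue: pop r3=0x5b, sp=0x71
r3 is callee-saved → restored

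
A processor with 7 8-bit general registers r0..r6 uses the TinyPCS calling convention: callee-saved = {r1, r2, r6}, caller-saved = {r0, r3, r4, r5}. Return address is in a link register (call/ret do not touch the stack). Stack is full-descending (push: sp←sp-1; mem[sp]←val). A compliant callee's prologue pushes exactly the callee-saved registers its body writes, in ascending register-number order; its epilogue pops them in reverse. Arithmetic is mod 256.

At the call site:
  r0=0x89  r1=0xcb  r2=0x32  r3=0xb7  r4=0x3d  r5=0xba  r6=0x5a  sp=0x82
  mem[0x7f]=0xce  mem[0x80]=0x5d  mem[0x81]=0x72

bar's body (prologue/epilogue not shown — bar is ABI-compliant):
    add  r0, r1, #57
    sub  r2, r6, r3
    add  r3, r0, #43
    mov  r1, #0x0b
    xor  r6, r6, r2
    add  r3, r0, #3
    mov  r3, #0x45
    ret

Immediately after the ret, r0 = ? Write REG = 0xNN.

prologue: push r1 → mem[0x81]=0xcb, sp=0x81
prologue: push r2 → mem[0x80]=0x32, sp=0x80
prologue: push r6 → mem[0x7f]=0x5a, sp=0x7f
body[0] add  r0, r1, #57 → r0=0x04
body[1] sub  r2, r6, r3 → r2=0xa3
body[2] add  r3, r0, #43 → r3=0x2f
body[3] mov  r1, #0x0b → r1=0x0b
body[4] xor  r6, r6, r2 → r6=0xf9
body[5] add  r3, r0, #3 → r3=0x07
body[6] mov  r3, #0x45 → r3=0x45
epilogue: pop r6=0x5a, sp=0x80
epilogue: pop r2=0x32, sp=0x81
epilogue: pop r1=0xcb, sp=0x82
r0 is caller-saved → body value

REG = 0x04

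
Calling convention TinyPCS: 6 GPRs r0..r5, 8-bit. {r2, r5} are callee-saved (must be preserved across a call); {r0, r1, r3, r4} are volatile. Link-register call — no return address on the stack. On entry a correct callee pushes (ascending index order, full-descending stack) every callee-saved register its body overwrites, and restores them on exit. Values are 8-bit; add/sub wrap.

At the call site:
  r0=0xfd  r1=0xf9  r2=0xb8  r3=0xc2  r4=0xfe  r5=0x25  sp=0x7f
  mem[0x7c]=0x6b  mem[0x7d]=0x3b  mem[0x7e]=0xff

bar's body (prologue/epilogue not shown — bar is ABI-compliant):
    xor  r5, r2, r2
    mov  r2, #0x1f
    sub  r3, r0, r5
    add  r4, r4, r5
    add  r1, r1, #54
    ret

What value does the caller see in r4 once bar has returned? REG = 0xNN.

prologue: push r2 → mem[0x7e]=0xb8, sp=0x7e
prologue: push r5 → mem[0x7d]=0x25, sp=0x7d
body[0] xor  r5, r2, r2 → r5=0x00
body[1] mov  r2, #0x1f → r2=0x1f
body[2] sub  r3, r0, r5 → r3=0xfd
body[3] add  r4, r4, r5 → r4=0xfe
body[4] add  r1, r1, #54 → r1=0x2f
epilogue: pop r5=0x25, sp=0x7e
epilogue: pop r2=0xb8, sp=0x7f
r4 is caller-saved → body value

REG = 0xfe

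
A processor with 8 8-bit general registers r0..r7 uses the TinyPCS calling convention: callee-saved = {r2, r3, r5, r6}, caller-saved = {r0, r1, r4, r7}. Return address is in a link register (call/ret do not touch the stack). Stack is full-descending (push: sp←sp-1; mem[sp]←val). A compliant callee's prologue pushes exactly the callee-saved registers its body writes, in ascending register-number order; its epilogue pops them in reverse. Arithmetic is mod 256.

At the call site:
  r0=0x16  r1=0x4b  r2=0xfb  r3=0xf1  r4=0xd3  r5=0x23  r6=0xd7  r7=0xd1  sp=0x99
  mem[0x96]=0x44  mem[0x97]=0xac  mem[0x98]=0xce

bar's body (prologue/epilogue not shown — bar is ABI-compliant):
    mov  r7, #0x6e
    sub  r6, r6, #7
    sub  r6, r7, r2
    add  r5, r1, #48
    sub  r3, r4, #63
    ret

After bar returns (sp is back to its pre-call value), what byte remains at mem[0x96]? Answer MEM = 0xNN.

MEM = 0xd7

prologue: push r3 -> mem[0x98]=0xf1, sp=0x98
prologue: push r5 -> mem[0x97]=0x23, sp=0x97
prologue: push r6 -> mem[0x96]=0xd7, sp=0x96
body[0] mov  r7, #0x6e -> r7=0x6e
body[1] sub  r6, r6, #7 -> r6=0xd0
body[2] sub  r6, r7, r2 -> r6=0x73
body[3] add  r5, r1, #48 -> r5=0x7b
body[4] sub  r3, r4, #63 -> r3=0x94
epilogue: pop r6=0xd7, sp=0x97
epilogue: pop r5=0x23, sp=0x98
epilogue: pop r3=0xf1, sp=0x99
prologue pushed ['r3', 'r5', 'r6'] at ['0x98', '0x97', '0x96']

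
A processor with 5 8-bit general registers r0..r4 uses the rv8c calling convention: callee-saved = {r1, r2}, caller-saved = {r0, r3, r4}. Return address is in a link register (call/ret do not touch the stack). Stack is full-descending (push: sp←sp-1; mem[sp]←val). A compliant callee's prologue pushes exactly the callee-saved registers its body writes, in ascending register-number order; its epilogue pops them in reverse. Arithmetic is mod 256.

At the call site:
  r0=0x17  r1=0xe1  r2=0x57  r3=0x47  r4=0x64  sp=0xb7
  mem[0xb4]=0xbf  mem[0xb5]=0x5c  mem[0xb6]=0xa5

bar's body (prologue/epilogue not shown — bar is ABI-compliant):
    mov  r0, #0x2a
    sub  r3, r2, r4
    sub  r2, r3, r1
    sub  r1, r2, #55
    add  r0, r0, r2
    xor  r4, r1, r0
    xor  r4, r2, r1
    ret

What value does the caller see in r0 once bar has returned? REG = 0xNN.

prologue: push r1 → mem[0xb6]=0xe1, sp=0xb6
prologue: push r2 → mem[0xb5]=0x57, sp=0xb5
body[0] mov  r0, #0x2a → r0=0x2a
body[1] sub  r3, r2, r4 → r3=0xf3
body[2] sub  r2, r3, r1 → r2=0x12
body[3] sub  r1, r2, #55 → r1=0xdb
body[4] add  r0, r0, r2 → r0=0x3c
body[5] xor  r4, r1, r0 → r4=0xe7
body[6] xor  r4, r2, r1 → r4=0xc9
epilogue: pop r2=0x57, sp=0xb6
epilogue: pop r1=0xe1, sp=0xb7
r0 is caller-saved → body value

REG = 0x3c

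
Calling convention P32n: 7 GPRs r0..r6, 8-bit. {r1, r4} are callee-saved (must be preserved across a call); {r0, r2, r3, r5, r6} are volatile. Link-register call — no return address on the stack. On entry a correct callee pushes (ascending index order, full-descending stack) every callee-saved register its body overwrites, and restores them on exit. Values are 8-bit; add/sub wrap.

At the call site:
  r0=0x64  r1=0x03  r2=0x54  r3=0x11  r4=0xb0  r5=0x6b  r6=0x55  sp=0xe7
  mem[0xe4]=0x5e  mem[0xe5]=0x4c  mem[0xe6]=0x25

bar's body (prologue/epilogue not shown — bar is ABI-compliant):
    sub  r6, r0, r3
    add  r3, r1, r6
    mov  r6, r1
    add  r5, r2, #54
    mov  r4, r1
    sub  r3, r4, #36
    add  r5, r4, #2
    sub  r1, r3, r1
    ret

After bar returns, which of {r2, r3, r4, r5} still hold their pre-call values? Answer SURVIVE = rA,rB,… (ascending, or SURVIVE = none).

prologue: push r1 -> mem[0xe6]=0x03, sp=0xe6
prologue: push r4 -> mem[0xe5]=0xb0, sp=0xe5
body[0] sub  r6, r0, r3 -> r6=0x53
body[1] add  r3, r1, r6 -> r3=0x56
body[2] mov  r6, r1 -> r6=0x03
body[3] add  r5, r2, #54 -> r5=0x8a
body[4] mov  r4, r1 -> r4=0x03
body[5] sub  r3, r4, #36 -> r3=0xdf
body[6] add  r5, r4, #2 -> r5=0x05
body[7] sub  r1, r3, r1 -> r1=0xdc
epilogue: pop r4=0xb0, sp=0xe6
epilogue: pop r1=0x03, sp=0xe7
r2: caller-saved, written=False
r3: caller-saved, written=True
r4: callee-saved, written=True
r5: caller-saved, written=True

SURVIVE = r2,r4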